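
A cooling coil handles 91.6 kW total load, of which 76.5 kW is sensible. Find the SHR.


SHR = Q_sensible / Q_total
SHR = 76.5 / 91.6
SHR = 0.835

0.835


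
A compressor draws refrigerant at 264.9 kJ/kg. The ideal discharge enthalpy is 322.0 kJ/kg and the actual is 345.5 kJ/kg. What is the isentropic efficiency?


dh_ideal = 322.0 - 264.9 = 57.1 kJ/kg
dh_actual = 345.5 - 264.9 = 80.6 kJ/kg
eta_s = dh_ideal / dh_actual = 57.1 / 80.6
eta_s = 0.7084

0.7084


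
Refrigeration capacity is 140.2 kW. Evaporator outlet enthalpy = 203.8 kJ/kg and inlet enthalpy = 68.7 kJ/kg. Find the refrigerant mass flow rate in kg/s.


dh = 203.8 - 68.7 = 135.1 kJ/kg
m_dot = Q / dh = 140.2 / 135.1 = 1.0377 kg/s

1.0377


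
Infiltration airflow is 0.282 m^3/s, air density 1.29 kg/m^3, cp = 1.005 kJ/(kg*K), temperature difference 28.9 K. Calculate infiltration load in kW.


Q = V_dot * rho * cp * dT
Q = 0.282 * 1.29 * 1.005 * 28.9
Q = 10.566 kW

10.566


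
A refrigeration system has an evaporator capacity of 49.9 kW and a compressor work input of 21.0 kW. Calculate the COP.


COP = Q_evap / W
COP = 49.9 / 21.0
COP = 2.376

2.376


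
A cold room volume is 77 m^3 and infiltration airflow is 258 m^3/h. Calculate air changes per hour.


ACH = flow / volume
ACH = 258 / 77
ACH = 3.351

3.351


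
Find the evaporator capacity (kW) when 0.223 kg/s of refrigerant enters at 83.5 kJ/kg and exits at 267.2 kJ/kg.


dh = 267.2 - 83.5 = 183.7 kJ/kg
Q_evap = m_dot * dh = 0.223 * 183.7
Q_evap = 40.97 kW

40.97


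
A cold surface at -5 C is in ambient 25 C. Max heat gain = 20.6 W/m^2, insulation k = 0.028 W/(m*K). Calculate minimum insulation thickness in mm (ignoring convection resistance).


dT = 25 - (-5) = 30 K
thickness = k * dT / q_max * 1000
thickness = 0.028 * 30 / 20.6 * 1000
thickness = 40.8 mm

40.8


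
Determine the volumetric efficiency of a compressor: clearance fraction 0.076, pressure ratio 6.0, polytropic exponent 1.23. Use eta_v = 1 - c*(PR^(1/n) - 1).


PR^(1/n) = 6.0^(1/1.23) = 4.29183773
eta_v = 1 - 0.076 * (4.29183773 - 1)
eta_v = 0.7498

0.7498


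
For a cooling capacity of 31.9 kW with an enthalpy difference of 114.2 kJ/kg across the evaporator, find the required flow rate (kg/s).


m_dot = Q / dh
m_dot = 31.9 / 114.2
m_dot = 0.2793 kg/s

0.2793


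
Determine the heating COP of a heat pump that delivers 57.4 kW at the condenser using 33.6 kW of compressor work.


COP_hp = Q_cond / W
COP_hp = 57.4 / 33.6
COP_hp = 1.708

1.708


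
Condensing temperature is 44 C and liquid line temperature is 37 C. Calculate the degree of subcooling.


Subcooling = T_cond - T_liquid
Subcooling = 44 - 37
Subcooling = 7 K

7


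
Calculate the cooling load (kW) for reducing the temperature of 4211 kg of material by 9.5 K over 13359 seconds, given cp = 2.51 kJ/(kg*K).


Q = m * cp * dT / t
Q = 4211 * 2.51 * 9.5 / 13359
Q = 7.516 kW

7.516


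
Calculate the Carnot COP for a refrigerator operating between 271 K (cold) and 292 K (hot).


dT = 292 - 271 = 21 K
COP_carnot = T_cold / dT = 271 / 21
COP_carnot = 12.905

12.905


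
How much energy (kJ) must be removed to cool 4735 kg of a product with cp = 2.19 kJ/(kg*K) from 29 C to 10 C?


dT = 29 - (10) = 19 K
Q = m * cp * dT = 4735 * 2.19 * 19
Q = 197023 kJ

197023


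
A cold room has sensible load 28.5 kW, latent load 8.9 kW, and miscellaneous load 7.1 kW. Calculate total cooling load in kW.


Q_total = Q_s + Q_l + Q_misc
Q_total = 28.5 + 8.9 + 7.1
Q_total = 44.5 kW

44.5


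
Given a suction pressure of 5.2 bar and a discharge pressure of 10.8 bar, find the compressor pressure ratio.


PR = P_high / P_low
PR = 10.8 / 5.2
PR = 2.077

2.077


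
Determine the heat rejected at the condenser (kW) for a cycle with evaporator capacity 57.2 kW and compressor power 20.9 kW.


Q_cond = Q_evap + W
Q_cond = 57.2 + 20.9
Q_cond = 78.1 kW

78.1


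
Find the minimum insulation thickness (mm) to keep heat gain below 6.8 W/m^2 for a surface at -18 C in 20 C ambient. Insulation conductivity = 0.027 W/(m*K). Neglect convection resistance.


dT = 20 - (-18) = 38 K
thickness = k * dT / q_max * 1000
thickness = 0.027 * 38 / 6.8 * 1000
thickness = 150.9 mm

150.9


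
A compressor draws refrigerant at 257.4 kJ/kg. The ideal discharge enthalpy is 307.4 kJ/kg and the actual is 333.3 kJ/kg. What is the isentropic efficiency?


dh_ideal = 307.4 - 257.4 = 50.0 kJ/kg
dh_actual = 333.3 - 257.4 = 75.9 kJ/kg
eta_s = dh_ideal / dh_actual = 50.0 / 75.9
eta_s = 0.6588

0.6588


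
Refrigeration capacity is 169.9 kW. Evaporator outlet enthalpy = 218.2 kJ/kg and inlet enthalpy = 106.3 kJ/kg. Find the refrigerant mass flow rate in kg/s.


dh = 218.2 - 106.3 = 111.9 kJ/kg
m_dot = Q / dh = 169.9 / 111.9 = 1.5183 kg/s

1.5183


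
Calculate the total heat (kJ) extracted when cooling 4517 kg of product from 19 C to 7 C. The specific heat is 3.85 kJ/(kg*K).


dT = 19 - (7) = 12 K
Q = m * cp * dT = 4517 * 3.85 * 12
Q = 208685 kJ

208685


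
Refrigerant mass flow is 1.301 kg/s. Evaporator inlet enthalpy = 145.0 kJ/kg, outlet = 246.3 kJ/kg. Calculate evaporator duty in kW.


dh = 246.3 - 145.0 = 101.3 kJ/kg
Q_evap = m_dot * dh = 1.301 * 101.3
Q_evap = 131.79 kW

131.79


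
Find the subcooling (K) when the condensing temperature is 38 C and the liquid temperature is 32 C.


Subcooling = T_cond - T_liquid
Subcooling = 38 - 32
Subcooling = 6 K

6


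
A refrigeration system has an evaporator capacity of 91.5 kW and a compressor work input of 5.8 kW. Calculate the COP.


COP = Q_evap / W
COP = 91.5 / 5.8
COP = 15.776

15.776


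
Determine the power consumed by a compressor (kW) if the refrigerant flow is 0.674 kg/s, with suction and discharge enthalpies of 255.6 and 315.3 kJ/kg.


dh = 315.3 - 255.6 = 59.7 kJ/kg
W = m_dot * dh = 0.674 * 59.7 = 40.24 kW

40.24


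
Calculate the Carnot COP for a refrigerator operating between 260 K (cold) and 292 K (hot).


dT = 292 - 260 = 32 K
COP_carnot = T_cold / dT = 260 / 32
COP_carnot = 8.125

8.125


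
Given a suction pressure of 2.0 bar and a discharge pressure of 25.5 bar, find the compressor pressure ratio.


PR = P_high / P_low
PR = 25.5 / 2.0
PR = 12.75

12.75


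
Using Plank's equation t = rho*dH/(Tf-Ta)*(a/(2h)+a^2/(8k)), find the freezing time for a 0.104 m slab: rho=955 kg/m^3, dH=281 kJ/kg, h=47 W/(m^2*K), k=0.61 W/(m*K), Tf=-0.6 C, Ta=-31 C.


dT = -0.6 - (-31) = 30.4 K
term1 = a/(2h) = 0.104/(2*47) = 0.001106382979
term2 = a^2/(8k) = 0.104^2/(8*0.61) = 0.002216393443
t = rho*dH*1000/dT * (term1 + term2)
t = 955*281*1000/30.4 * (0.001106382979 + 0.002216393443)
t = 29332 s

29332


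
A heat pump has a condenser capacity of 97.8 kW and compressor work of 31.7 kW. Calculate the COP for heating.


COP_hp = Q_cond / W
COP_hp = 97.8 / 31.7
COP_hp = 3.085

3.085


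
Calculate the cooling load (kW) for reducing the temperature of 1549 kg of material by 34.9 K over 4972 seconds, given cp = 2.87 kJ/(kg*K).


Q = m * cp * dT / t
Q = 1549 * 2.87 * 34.9 / 4972
Q = 31.205 kW

31.205


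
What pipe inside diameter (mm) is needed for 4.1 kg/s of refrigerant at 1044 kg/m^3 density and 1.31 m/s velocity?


A = m_dot / (rho * v) = 4.1 / (1044 * 1.31) = 0.002997864935 m^2
d = sqrt(4*A/pi) * 1000
d = 61.8 mm

61.8


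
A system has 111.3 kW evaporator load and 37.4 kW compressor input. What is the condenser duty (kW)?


Q_cond = Q_evap + W
Q_cond = 111.3 + 37.4
Q_cond = 148.7 kW

148.7


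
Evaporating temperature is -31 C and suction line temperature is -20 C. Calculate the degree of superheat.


Superheat = T_suction - T_evap
Superheat = -20 - (-31)
Superheat = 11 K

11


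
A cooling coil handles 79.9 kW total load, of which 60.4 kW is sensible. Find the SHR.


SHR = Q_sensible / Q_total
SHR = 60.4 / 79.9
SHR = 0.756

0.756


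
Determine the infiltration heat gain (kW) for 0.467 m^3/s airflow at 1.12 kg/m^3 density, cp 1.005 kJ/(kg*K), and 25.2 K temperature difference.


Q = V_dot * rho * cp * dT
Q = 0.467 * 1.12 * 1.005 * 25.2
Q = 13.247 kW

13.247


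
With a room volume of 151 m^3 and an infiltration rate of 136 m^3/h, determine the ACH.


ACH = flow / volume
ACH = 136 / 151
ACH = 0.901

0.901


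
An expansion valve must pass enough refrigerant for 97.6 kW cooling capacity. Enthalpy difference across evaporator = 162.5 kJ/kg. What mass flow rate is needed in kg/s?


m_dot = Q / dh
m_dot = 97.6 / 162.5
m_dot = 0.6006 kg/s

0.6006


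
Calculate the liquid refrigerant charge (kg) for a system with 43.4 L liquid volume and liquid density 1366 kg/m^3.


Charge = V * rho / 1000
Charge = 43.4 * 1366 / 1000
Charge = 59.28 kg

59.28


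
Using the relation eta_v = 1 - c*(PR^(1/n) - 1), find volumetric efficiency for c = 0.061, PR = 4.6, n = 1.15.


PR^(1/n) = 4.6^(1/1.15) = 3.76973792
eta_v = 1 - 0.061 * (3.76973792 - 1)
eta_v = 0.831

0.831


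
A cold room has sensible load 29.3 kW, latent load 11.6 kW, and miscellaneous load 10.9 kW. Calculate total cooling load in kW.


Q_total = Q_s + Q_l + Q_misc
Q_total = 29.3 + 11.6 + 10.9
Q_total = 51.8 kW

51.8


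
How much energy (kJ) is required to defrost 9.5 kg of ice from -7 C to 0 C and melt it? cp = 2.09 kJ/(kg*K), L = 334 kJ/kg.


Sensible heat = cp * dT = 2.09 * 7 = 14.63 kJ/kg
Total per kg = 14.63 + 334 = 348.63 kJ/kg
Q = m * total = 9.5 * 348.63
Q = 3312.0 kJ

3312.0


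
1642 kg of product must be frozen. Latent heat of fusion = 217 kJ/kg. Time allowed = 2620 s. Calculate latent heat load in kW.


Q_lat = m * h_fg / t
Q_lat = 1642 * 217 / 2620
Q_lat = 136.0 kW

136.0


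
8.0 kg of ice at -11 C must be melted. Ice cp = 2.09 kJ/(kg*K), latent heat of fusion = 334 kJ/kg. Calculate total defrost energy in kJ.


Sensible heat = cp * dT = 2.09 * 11 = 22.99 kJ/kg
Total per kg = 22.99 + 334 = 356.99 kJ/kg
Q = m * total = 8.0 * 356.99
Q = 2855.9 kJ

2855.9


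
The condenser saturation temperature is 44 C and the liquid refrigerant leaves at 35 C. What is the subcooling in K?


Subcooling = T_cond - T_liquid
Subcooling = 44 - 35
Subcooling = 9 K

9


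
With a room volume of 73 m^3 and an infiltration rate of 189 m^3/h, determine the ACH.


ACH = flow / volume
ACH = 189 / 73
ACH = 2.589

2.589


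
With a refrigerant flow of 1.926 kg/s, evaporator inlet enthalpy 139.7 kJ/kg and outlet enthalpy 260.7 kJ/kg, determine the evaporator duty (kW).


dh = 260.7 - 139.7 = 121.0 kJ/kg
Q_evap = m_dot * dh = 1.926 * 121.0
Q_evap = 233.05 kW

233.05


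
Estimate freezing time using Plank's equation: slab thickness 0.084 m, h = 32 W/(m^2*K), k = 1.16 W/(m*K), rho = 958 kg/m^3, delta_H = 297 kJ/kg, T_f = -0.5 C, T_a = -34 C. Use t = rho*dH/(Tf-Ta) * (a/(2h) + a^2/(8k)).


dT = -0.5 - (-34) = 33.5 K
term1 = a/(2h) = 0.084/(2*32) = 0.0013125
term2 = a^2/(8k) = 0.084^2/(8*1.16) = 0.0007603448276
t = rho*dH*1000/dT * (term1 + term2)
t = 958*297*1000/33.5 * (0.0013125 + 0.0007603448276)
t = 17605 s

17605


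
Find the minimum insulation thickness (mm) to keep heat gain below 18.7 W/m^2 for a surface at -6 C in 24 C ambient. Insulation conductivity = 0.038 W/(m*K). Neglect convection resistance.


dT = 24 - (-6) = 30 K
thickness = k * dT / q_max * 1000
thickness = 0.038 * 30 / 18.7 * 1000
thickness = 61.0 mm

61.0


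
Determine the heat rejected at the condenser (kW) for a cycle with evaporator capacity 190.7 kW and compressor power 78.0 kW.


Q_cond = Q_evap + W
Q_cond = 190.7 + 78.0
Q_cond = 268.7 kW

268.7


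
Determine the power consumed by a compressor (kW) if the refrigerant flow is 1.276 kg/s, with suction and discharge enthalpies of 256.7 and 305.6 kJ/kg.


dh = 305.6 - 256.7 = 48.9 kJ/kg
W = m_dot * dh = 1.276 * 48.9 = 62.4 kW

62.4


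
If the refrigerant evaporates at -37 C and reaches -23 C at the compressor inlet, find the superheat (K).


Superheat = T_suction - T_evap
Superheat = -23 - (-37)
Superheat = 14 K

14


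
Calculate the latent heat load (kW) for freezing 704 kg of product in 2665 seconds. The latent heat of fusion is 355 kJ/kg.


Q_lat = m * h_fg / t
Q_lat = 704 * 355 / 2665
Q_lat = 93.78 kW

93.78


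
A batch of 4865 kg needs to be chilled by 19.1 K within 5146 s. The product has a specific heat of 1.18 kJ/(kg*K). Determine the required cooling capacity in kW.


Q = m * cp * dT / t
Q = 4865 * 1.18 * 19.1 / 5146
Q = 21.307 kW

21.307


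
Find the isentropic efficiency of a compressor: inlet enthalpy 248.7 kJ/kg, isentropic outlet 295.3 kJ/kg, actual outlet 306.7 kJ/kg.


dh_ideal = 295.3 - 248.7 = 46.6 kJ/kg
dh_actual = 306.7 - 248.7 = 58.0 kJ/kg
eta_s = dh_ideal / dh_actual = 46.6 / 58.0
eta_s = 0.8034

0.8034


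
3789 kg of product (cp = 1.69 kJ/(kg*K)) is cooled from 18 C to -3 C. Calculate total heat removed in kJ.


dT = 18 - (-3) = 21 K
Q = m * cp * dT = 3789 * 1.69 * 21
Q = 134472 kJ

134472


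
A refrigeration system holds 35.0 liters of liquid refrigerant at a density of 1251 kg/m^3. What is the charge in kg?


Charge = V * rho / 1000
Charge = 35.0 * 1251 / 1000
Charge = 43.79 kg

43.79


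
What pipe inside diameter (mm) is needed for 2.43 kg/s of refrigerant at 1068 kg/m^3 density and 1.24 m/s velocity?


A = m_dot / (rho * v) = 2.43 / (1068 * 1.24) = 0.001834903951 m^2
d = sqrt(4*A/pi) * 1000
d = 48.3 mm

48.3


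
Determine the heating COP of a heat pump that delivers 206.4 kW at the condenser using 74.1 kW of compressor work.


COP_hp = Q_cond / W
COP_hp = 206.4 / 74.1
COP_hp = 2.785

2.785


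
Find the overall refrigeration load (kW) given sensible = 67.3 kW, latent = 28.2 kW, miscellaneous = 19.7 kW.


Q_total = Q_s + Q_l + Q_misc
Q_total = 67.3 + 28.2 + 19.7
Q_total = 115.2 kW

115.2


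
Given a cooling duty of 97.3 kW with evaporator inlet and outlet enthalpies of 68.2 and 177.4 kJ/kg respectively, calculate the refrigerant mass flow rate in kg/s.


dh = 177.4 - 68.2 = 109.2 kJ/kg
m_dot = Q / dh = 97.3 / 109.2 = 0.891 kg/s

0.891


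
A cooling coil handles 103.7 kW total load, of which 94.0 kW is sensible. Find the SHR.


SHR = Q_sensible / Q_total
SHR = 94.0 / 103.7
SHR = 0.906

0.906


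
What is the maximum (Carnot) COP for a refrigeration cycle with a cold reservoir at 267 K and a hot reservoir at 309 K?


dT = 309 - 267 = 42 K
COP_carnot = T_cold / dT = 267 / 42
COP_carnot = 6.357

6.357


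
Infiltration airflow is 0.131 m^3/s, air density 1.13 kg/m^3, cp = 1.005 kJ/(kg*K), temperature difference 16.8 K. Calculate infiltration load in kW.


Q = V_dot * rho * cp * dT
Q = 0.131 * 1.13 * 1.005 * 16.8
Q = 2.499 kW

2.499


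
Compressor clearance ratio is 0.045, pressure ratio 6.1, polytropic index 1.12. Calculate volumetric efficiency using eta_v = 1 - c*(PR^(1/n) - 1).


PR^(1/n) = 6.1^(1/1.12) = 5.02559345
eta_v = 1 - 0.045 * (5.02559345 - 1)
eta_v = 0.8188

0.8188


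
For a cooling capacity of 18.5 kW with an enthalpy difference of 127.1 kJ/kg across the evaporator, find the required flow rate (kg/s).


m_dot = Q / dh
m_dot = 18.5 / 127.1
m_dot = 0.1456 kg/s

0.1456


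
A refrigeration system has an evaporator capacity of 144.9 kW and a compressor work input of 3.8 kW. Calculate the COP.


COP = Q_evap / W
COP = 144.9 / 3.8
COP = 38.132

38.132


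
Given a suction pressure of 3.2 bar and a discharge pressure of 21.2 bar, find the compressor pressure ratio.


PR = P_high / P_low
PR = 21.2 / 3.2
PR = 6.625

6.625


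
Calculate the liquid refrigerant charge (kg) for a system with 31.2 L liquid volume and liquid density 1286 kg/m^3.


Charge = V * rho / 1000
Charge = 31.2 * 1286 / 1000
Charge = 40.12 kg

40.12


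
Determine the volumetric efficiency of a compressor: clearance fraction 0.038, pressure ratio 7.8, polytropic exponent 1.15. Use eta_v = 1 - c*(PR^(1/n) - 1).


PR^(1/n) = 7.8^(1/1.15) = 5.96670322
eta_v = 1 - 0.038 * (5.96670322 - 1)
eta_v = 0.8113

0.8113


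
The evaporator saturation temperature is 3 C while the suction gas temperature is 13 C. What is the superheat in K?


Superheat = T_suction - T_evap
Superheat = 13 - (3)
Superheat = 10 K

10


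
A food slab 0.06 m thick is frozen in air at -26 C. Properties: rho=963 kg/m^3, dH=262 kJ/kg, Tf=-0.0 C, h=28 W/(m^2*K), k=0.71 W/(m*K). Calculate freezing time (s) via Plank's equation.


dT = -0.0 - (-26) = 26.0 K
term1 = a/(2h) = 0.06/(2*28) = 0.001071428571
term2 = a^2/(8k) = 0.06^2/(8*0.71) = 0.0006338028169
t = rho*dH*1000/dT * (term1 + term2)
t = 963*262*1000/26.0 * (0.001071428571 + 0.0006338028169)
t = 16548 s

16548


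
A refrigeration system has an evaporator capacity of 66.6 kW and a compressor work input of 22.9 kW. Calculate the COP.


COP = Q_evap / W
COP = 66.6 / 22.9
COP = 2.908

2.908


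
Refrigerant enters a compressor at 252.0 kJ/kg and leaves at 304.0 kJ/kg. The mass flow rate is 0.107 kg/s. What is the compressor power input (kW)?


dh = 304.0 - 252.0 = 52.0 kJ/kg
W = m_dot * dh = 0.107 * 52.0 = 5.56 kW

5.56


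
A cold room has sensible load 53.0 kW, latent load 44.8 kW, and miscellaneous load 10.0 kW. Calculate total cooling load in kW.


Q_total = Q_s + Q_l + Q_misc
Q_total = 53.0 + 44.8 + 10.0
Q_total = 107.8 kW

107.8


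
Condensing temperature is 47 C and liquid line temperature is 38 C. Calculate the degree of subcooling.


Subcooling = T_cond - T_liquid
Subcooling = 47 - 38
Subcooling = 9 K

9


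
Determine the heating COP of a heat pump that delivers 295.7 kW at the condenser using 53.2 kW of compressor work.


COP_hp = Q_cond / W
COP_hp = 295.7 / 53.2
COP_hp = 5.558

5.558


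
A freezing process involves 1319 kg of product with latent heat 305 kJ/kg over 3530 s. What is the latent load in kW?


Q_lat = m * h_fg / t
Q_lat = 1319 * 305 / 3530
Q_lat = 113.96 kW

113.96


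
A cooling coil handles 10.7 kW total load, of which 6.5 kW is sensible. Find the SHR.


SHR = Q_sensible / Q_total
SHR = 6.5 / 10.7
SHR = 0.607

0.607


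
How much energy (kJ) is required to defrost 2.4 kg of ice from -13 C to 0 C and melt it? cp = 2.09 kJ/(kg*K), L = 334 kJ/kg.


Sensible heat = cp * dT = 2.09 * 13 = 27.17 kJ/kg
Total per kg = 27.17 + 334 = 361.17 kJ/kg
Q = m * total = 2.4 * 361.17
Q = 866.8 kJ

866.8


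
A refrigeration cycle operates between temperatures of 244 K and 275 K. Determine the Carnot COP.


dT = 275 - 244 = 31 K
COP_carnot = T_cold / dT = 244 / 31
COP_carnot = 7.871

7.871


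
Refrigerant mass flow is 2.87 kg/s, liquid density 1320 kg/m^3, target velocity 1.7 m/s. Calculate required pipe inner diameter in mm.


A = m_dot / (rho * v) = 2.87 / (1320 * 1.7) = 0.001278966132 m^2
d = sqrt(4*A/pi) * 1000
d = 40.4 mm

40.4


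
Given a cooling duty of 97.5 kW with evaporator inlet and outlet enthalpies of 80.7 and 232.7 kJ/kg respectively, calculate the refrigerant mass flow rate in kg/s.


dh = 232.7 - 80.7 = 152.0 kJ/kg
m_dot = Q / dh = 97.5 / 152.0 = 0.6414 kg/s

0.6414


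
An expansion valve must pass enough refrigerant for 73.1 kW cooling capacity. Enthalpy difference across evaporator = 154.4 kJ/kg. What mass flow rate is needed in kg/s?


m_dot = Q / dh
m_dot = 73.1 / 154.4
m_dot = 0.4734 kg/s

0.4734


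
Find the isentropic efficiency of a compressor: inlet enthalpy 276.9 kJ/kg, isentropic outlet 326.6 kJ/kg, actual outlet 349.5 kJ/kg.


dh_ideal = 326.6 - 276.9 = 49.7 kJ/kg
dh_actual = 349.5 - 276.9 = 72.6 kJ/kg
eta_s = dh_ideal / dh_actual = 49.7 / 72.6
eta_s = 0.6846

0.6846


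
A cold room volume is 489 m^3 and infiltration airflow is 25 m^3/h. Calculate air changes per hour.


ACH = flow / volume
ACH = 25 / 489
ACH = 0.051

0.051


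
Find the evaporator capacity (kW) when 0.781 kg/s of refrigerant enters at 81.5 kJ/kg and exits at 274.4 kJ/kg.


dh = 274.4 - 81.5 = 192.9 kJ/kg
Q_evap = m_dot * dh = 0.781 * 192.9
Q_evap = 150.65 kW

150.65


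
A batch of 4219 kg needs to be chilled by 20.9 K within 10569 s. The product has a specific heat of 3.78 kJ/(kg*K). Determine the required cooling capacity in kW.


Q = m * cp * dT / t
Q = 4219 * 3.78 * 20.9 / 10569
Q = 31.537 kW

31.537


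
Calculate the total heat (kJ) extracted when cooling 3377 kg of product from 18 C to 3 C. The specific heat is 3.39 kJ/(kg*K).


dT = 18 - (3) = 15 K
Q = m * cp * dT = 3377 * 3.39 * 15
Q = 171720 kJ

171720


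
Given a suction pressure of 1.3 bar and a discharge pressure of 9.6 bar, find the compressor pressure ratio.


PR = P_high / P_low
PR = 9.6 / 1.3
PR = 7.385

7.385


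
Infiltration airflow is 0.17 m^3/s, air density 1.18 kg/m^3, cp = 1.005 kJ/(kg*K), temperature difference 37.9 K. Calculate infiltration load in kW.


Q = V_dot * rho * cp * dT
Q = 0.17 * 1.18 * 1.005 * 37.9
Q = 7.641 kW

7.641


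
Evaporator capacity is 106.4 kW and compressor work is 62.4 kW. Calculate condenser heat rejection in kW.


Q_cond = Q_evap + W
Q_cond = 106.4 + 62.4
Q_cond = 168.8 kW

168.8


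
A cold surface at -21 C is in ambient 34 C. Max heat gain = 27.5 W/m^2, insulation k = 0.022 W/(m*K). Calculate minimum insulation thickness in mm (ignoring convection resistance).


dT = 34 - (-21) = 55 K
thickness = k * dT / q_max * 1000
thickness = 0.022 * 55 / 27.5 * 1000
thickness = 44.0 mm

44.0


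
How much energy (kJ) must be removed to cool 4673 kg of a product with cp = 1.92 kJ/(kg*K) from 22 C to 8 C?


dT = 22 - (8) = 14 K
Q = m * cp * dT = 4673 * 1.92 * 14
Q = 125610 kJ

125610


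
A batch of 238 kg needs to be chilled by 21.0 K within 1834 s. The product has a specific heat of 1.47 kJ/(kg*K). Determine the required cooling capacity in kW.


Q = m * cp * dT / t
Q = 238 * 1.47 * 21.0 / 1834
Q = 4.006 kW

4.006


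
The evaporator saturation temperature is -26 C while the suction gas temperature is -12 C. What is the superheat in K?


Superheat = T_suction - T_evap
Superheat = -12 - (-26)
Superheat = 14 K

14


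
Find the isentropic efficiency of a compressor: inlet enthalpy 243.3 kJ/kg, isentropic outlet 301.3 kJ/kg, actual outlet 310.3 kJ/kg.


dh_ideal = 301.3 - 243.3 = 58.0 kJ/kg
dh_actual = 310.3 - 243.3 = 67.0 kJ/kg
eta_s = dh_ideal / dh_actual = 58.0 / 67.0
eta_s = 0.8657

0.8657


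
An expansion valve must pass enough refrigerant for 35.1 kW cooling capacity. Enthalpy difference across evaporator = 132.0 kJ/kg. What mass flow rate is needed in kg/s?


m_dot = Q / dh
m_dot = 35.1 / 132.0
m_dot = 0.2659 kg/s

0.2659


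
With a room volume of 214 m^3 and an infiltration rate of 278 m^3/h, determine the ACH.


ACH = flow / volume
ACH = 278 / 214
ACH = 1.299

1.299


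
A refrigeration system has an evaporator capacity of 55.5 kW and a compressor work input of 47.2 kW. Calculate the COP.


COP = Q_evap / W
COP = 55.5 / 47.2
COP = 1.176

1.176


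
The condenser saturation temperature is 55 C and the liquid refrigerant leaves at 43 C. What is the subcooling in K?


Subcooling = T_cond - T_liquid
Subcooling = 55 - 43
Subcooling = 12 K

12


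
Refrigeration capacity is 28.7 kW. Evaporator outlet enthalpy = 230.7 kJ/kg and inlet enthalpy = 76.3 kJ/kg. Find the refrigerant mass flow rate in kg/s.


dh = 230.7 - 76.3 = 154.4 kJ/kg
m_dot = Q / dh = 28.7 / 154.4 = 0.1859 kg/s

0.1859


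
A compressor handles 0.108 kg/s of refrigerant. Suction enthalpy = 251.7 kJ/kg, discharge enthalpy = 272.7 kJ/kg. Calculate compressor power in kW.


dh = 272.7 - 251.7 = 21.0 kJ/kg
W = m_dot * dh = 0.108 * 21.0 = 2.27 kW

2.27


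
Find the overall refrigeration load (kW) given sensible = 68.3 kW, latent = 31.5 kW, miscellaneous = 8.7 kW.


Q_total = Q_s + Q_l + Q_misc
Q_total = 68.3 + 31.5 + 8.7
Q_total = 108.5 kW

108.5


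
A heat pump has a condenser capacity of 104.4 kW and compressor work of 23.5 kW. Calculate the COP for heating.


COP_hp = Q_cond / W
COP_hp = 104.4 / 23.5
COP_hp = 4.443

4.443


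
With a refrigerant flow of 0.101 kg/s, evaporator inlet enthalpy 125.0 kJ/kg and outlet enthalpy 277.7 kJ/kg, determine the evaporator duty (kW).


dh = 277.7 - 125.0 = 152.7 kJ/kg
Q_evap = m_dot * dh = 0.101 * 152.7
Q_evap = 15.42 kW

15.42


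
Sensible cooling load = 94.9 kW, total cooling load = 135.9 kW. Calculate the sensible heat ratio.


SHR = Q_sensible / Q_total
SHR = 94.9 / 135.9
SHR = 0.698

0.698


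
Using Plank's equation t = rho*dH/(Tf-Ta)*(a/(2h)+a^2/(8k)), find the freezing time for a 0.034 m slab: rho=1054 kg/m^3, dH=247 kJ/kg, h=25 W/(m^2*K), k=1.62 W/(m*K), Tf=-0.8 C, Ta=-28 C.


dT = -0.8 - (-28) = 27.2 K
term1 = a/(2h) = 0.034/(2*25) = 0.00068
term2 = a^2/(8k) = 0.034^2/(8*1.62) = 0.00008919753086
t = rho*dH*1000/dT * (term1 + term2)
t = 1054*247*1000/27.2 * (0.00068 + 0.00008919753086)
t = 7362 s

7362


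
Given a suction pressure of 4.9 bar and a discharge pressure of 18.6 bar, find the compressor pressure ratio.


PR = P_high / P_low
PR = 18.6 / 4.9
PR = 3.796

3.796


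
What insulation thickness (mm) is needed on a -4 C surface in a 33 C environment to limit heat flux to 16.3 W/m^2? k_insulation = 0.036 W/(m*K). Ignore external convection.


dT = 33 - (-4) = 37 K
thickness = k * dT / q_max * 1000
thickness = 0.036 * 37 / 16.3 * 1000
thickness = 81.7 mm

81.7


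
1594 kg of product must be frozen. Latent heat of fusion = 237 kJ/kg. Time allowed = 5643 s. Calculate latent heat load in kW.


Q_lat = m * h_fg / t
Q_lat = 1594 * 237 / 5643
Q_lat = 66.95 kW

66.95


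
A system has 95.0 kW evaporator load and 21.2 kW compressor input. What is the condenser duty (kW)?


Q_cond = Q_evap + W
Q_cond = 95.0 + 21.2
Q_cond = 116.2 kW

116.2


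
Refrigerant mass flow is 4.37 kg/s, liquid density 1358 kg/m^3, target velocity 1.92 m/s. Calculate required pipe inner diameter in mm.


A = m_dot / (rho * v) = 4.37 / (1358 * 1.92) = 0.001676024791 m^2
d = sqrt(4*A/pi) * 1000
d = 46.2 mm

46.2


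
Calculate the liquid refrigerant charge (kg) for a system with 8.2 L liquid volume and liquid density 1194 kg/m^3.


Charge = V * rho / 1000
Charge = 8.2 * 1194 / 1000
Charge = 9.79 kg

9.79


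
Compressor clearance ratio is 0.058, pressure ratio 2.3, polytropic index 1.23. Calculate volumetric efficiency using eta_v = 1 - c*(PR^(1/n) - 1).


PR^(1/n) = 2.3^(1/1.23) = 1.96828359
eta_v = 1 - 0.058 * (1.96828359 - 1)
eta_v = 0.9438

0.9438


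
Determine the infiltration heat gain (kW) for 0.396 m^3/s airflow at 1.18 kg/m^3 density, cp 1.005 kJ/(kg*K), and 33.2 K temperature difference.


Q = V_dot * rho * cp * dT
Q = 0.396 * 1.18 * 1.005 * 33.2
Q = 15.591 kW

15.591


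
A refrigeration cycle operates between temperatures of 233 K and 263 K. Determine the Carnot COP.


dT = 263 - 233 = 30 K
COP_carnot = T_cold / dT = 233 / 30
COP_carnot = 7.767

7.767


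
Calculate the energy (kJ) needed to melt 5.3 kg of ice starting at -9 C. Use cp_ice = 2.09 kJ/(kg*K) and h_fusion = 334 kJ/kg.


Sensible heat = cp * dT = 2.09 * 9 = 18.81 kJ/kg
Total per kg = 18.81 + 334 = 352.81 kJ/kg
Q = m * total = 5.3 * 352.81
Q = 1869.9 kJ

1869.9


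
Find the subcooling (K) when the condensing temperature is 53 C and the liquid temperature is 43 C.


Subcooling = T_cond - T_liquid
Subcooling = 53 - 43
Subcooling = 10 K

10


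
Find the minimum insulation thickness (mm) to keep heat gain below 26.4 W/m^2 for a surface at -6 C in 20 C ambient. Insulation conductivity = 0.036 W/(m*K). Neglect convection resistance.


dT = 20 - (-6) = 26 K
thickness = k * dT / q_max * 1000
thickness = 0.036 * 26 / 26.4 * 1000
thickness = 35.5 mm

35.5


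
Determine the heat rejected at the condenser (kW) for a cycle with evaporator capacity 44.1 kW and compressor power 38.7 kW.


Q_cond = Q_evap + W
Q_cond = 44.1 + 38.7
Q_cond = 82.8 kW

82.8


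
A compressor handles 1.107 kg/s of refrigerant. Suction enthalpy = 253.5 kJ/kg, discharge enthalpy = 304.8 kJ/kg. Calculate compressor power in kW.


dh = 304.8 - 253.5 = 51.3 kJ/kg
W = m_dot * dh = 1.107 * 51.3 = 56.79 kW

56.79


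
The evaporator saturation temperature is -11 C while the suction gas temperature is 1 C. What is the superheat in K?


Superheat = T_suction - T_evap
Superheat = 1 - (-11)
Superheat = 12 K

12


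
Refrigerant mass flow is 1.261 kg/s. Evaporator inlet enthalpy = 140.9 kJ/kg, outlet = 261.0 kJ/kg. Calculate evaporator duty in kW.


dh = 261.0 - 140.9 = 120.1 kJ/kg
Q_evap = m_dot * dh = 1.261 * 120.1
Q_evap = 151.45 kW

151.45


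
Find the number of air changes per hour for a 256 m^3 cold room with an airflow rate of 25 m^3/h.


ACH = flow / volume
ACH = 25 / 256
ACH = 0.098

0.098


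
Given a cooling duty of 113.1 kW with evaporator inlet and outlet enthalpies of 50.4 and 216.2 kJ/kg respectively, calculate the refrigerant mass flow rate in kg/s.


dh = 216.2 - 50.4 = 165.8 kJ/kg
m_dot = Q / dh = 113.1 / 165.8 = 0.6821 kg/s

0.6821


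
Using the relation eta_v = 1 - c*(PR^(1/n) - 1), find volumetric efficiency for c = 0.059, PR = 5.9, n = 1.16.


PR^(1/n) = 5.9^(1/1.16) = 4.6187834
eta_v = 1 - 0.059 * (4.6187834 - 1)
eta_v = 0.7865

0.7865


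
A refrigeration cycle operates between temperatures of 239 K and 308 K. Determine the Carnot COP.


dT = 308 - 239 = 69 K
COP_carnot = T_cold / dT = 239 / 69
COP_carnot = 3.464

3.464


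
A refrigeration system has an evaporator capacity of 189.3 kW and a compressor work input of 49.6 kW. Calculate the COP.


COP = Q_evap / W
COP = 189.3 / 49.6
COP = 3.817

3.817


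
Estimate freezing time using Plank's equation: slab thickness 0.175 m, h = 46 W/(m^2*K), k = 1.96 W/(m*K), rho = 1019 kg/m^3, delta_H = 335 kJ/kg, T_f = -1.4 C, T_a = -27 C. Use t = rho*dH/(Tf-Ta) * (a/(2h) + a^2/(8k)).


dT = -1.4 - (-27) = 25.6 K
term1 = a/(2h) = 0.175/(2*46) = 0.001902173913
term2 = a^2/(8k) = 0.175^2/(8*1.96) = 0.001953125
t = rho*dH*1000/dT * (term1 + term2)
t = 1019*335*1000/25.6 * (0.001902173913 + 0.001953125)
t = 51409 s

51409


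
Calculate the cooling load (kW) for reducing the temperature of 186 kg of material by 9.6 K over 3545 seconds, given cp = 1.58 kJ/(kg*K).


Q = m * cp * dT / t
Q = 186 * 1.58 * 9.6 / 3545
Q = 0.796 kW

0.796


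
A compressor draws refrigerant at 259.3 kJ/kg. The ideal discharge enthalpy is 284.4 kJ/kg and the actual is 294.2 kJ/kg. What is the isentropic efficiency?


dh_ideal = 284.4 - 259.3 = 25.1 kJ/kg
dh_actual = 294.2 - 259.3 = 34.9 kJ/kg
eta_s = dh_ideal / dh_actual = 25.1 / 34.9
eta_s = 0.7192

0.7192


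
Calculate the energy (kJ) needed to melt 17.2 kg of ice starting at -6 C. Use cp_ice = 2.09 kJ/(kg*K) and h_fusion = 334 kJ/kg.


Sensible heat = cp * dT = 2.09 * 6 = 12.54 kJ/kg
Total per kg = 12.54 + 334 = 346.54 kJ/kg
Q = m * total = 17.2 * 346.54
Q = 5960.5 kJ

5960.5


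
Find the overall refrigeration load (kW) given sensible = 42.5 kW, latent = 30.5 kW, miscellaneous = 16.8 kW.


Q_total = Q_s + Q_l + Q_misc
Q_total = 42.5 + 30.5 + 16.8
Q_total = 89.8 kW

89.8


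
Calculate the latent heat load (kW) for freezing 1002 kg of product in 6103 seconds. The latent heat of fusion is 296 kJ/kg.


Q_lat = m * h_fg / t
Q_lat = 1002 * 296 / 6103
Q_lat = 48.6 kW

48.6


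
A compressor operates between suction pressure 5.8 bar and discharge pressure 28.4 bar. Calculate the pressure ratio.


PR = P_high / P_low
PR = 28.4 / 5.8
PR = 4.897

4.897


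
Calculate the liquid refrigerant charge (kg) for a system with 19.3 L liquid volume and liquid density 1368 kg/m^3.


Charge = V * rho / 1000
Charge = 19.3 * 1368 / 1000
Charge = 26.4 kg

26.4


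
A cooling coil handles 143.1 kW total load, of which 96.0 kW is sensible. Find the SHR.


SHR = Q_sensible / Q_total
SHR = 96.0 / 143.1
SHR = 0.671

0.671


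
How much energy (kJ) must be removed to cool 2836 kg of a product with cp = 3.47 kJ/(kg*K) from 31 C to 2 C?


dT = 31 - (2) = 29 K
Q = m * cp * dT = 2836 * 3.47 * 29
Q = 285387 kJ

285387


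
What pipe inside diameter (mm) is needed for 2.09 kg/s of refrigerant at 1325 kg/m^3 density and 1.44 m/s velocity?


A = m_dot / (rho * v) = 2.09 / (1325 * 1.44) = 0.001095387841 m^2
d = sqrt(4*A/pi) * 1000
d = 37.3 mm

37.3


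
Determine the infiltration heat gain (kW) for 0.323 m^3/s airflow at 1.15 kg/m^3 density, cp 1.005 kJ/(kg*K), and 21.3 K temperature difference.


Q = V_dot * rho * cp * dT
Q = 0.323 * 1.15 * 1.005 * 21.3
Q = 7.951 kW

7.951


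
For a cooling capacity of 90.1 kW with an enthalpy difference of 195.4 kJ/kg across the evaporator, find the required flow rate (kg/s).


m_dot = Q / dh
m_dot = 90.1 / 195.4
m_dot = 0.4611 kg/s

0.4611


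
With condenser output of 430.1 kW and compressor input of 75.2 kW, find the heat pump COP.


COP_hp = Q_cond / W
COP_hp = 430.1 / 75.2
COP_hp = 5.719

5.719


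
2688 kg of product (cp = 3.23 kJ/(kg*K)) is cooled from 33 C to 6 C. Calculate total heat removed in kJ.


dT = 33 - (6) = 27 K
Q = m * cp * dT = 2688 * 3.23 * 27
Q = 234420 kJ

234420


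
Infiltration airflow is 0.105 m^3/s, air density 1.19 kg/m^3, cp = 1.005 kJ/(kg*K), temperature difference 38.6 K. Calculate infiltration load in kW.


Q = V_dot * rho * cp * dT
Q = 0.105 * 1.19 * 1.005 * 38.6
Q = 4.847 kW

4.847


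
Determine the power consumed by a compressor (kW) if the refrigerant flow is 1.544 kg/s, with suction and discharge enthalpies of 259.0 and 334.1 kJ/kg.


dh = 334.1 - 259.0 = 75.1 kJ/kg
W = m_dot * dh = 1.544 * 75.1 = 115.95 kW

115.95


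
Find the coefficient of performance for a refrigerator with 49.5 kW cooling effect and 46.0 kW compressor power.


COP = Q_evap / W
COP = 49.5 / 46.0
COP = 1.076

1.076


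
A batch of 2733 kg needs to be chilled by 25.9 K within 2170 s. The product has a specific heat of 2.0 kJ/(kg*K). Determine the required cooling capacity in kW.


Q = m * cp * dT / t
Q = 2733 * 2.0 * 25.9 / 2170
Q = 65.239 kW

65.239


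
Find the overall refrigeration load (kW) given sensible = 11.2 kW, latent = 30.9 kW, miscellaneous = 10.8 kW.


Q_total = Q_s + Q_l + Q_misc
Q_total = 11.2 + 30.9 + 10.8
Q_total = 52.9 kW

52.9


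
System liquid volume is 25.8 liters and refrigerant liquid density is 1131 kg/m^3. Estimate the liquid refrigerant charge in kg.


Charge = V * rho / 1000
Charge = 25.8 * 1131 / 1000
Charge = 29.18 kg

29.18


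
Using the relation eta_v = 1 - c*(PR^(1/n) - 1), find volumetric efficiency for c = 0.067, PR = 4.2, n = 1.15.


PR^(1/n) = 4.2^(1/1.15) = 3.48301949
eta_v = 1 - 0.067 * (3.48301949 - 1)
eta_v = 0.8336

0.8336


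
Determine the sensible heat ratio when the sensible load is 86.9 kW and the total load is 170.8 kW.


SHR = Q_sensible / Q_total
SHR = 86.9 / 170.8
SHR = 0.509

0.509


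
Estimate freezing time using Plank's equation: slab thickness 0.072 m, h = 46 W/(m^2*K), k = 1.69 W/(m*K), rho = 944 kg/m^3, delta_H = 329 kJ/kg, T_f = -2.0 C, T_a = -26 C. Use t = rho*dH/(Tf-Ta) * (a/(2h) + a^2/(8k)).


dT = -2.0 - (-26) = 24.0 K
term1 = a/(2h) = 0.072/(2*46) = 0.0007826086957
term2 = a^2/(8k) = 0.072^2/(8*1.69) = 0.0003834319527
t = rho*dH*1000/dT * (term1 + term2)
t = 944*329*1000/24.0 * (0.0007826086957 + 0.0003834319527)
t = 15089 s

15089


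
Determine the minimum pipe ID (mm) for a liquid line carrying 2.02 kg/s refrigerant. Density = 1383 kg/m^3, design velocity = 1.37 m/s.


A = m_dot / (rho * v) = 2.02 / (1383 * 1.37) = 0.001066126215 m^2
d = sqrt(4*A/pi) * 1000
d = 36.8 mm

36.8


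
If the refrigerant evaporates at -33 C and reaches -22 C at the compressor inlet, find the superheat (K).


Superheat = T_suction - T_evap
Superheat = -22 - (-33)
Superheat = 11 K

11


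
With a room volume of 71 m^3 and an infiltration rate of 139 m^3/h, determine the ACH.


ACH = flow / volume
ACH = 139 / 71
ACH = 1.958

1.958


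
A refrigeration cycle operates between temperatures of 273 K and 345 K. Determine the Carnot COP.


dT = 345 - 273 = 72 K
COP_carnot = T_cold / dT = 273 / 72
COP_carnot = 3.792

3.792


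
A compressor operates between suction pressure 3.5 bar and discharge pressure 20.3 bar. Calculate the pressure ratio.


PR = P_high / P_low
PR = 20.3 / 3.5
PR = 5.8

5.8


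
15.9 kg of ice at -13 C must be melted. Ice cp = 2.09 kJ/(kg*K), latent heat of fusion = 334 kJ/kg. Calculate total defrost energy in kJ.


Sensible heat = cp * dT = 2.09 * 13 = 27.17 kJ/kg
Total per kg = 27.17 + 334 = 361.17 kJ/kg
Q = m * total = 15.9 * 361.17
Q = 5742.6 kJ

5742.6


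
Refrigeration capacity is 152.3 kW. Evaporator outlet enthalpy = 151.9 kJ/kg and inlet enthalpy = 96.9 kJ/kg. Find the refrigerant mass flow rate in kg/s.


dh = 151.9 - 96.9 = 55.0 kJ/kg
m_dot = Q / dh = 152.3 / 55.0 = 2.7691 kg/s

2.7691


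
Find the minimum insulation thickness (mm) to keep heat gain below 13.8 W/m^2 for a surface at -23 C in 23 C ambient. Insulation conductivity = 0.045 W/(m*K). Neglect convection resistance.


dT = 23 - (-23) = 46 K
thickness = k * dT / q_max * 1000
thickness = 0.045 * 46 / 13.8 * 1000
thickness = 150.0 mm

150.0


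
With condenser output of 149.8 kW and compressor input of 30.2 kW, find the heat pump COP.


COP_hp = Q_cond / W
COP_hp = 149.8 / 30.2
COP_hp = 4.96

4.96


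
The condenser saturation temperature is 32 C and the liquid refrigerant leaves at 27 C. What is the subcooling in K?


Subcooling = T_cond - T_liquid
Subcooling = 32 - 27
Subcooling = 5 K

5


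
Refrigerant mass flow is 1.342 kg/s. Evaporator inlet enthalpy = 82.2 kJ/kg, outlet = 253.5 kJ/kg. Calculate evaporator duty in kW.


dh = 253.5 - 82.2 = 171.3 kJ/kg
Q_evap = m_dot * dh = 1.342 * 171.3
Q_evap = 229.88 kW

229.88


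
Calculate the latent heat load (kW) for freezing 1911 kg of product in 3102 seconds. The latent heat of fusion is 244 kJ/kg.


Q_lat = m * h_fg / t
Q_lat = 1911 * 244 / 3102
Q_lat = 150.32 kW

150.32


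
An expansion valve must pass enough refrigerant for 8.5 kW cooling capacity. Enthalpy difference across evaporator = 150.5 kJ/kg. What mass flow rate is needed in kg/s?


m_dot = Q / dh
m_dot = 8.5 / 150.5
m_dot = 0.0565 kg/s

0.0565


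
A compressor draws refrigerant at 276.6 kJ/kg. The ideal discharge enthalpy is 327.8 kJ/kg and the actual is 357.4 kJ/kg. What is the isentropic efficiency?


dh_ideal = 327.8 - 276.6 = 51.2 kJ/kg
dh_actual = 357.4 - 276.6 = 80.8 kJ/kg
eta_s = dh_ideal / dh_actual = 51.2 / 80.8
eta_s = 0.6337

0.6337


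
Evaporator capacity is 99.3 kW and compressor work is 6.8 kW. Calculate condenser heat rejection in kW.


Q_cond = Q_evap + W
Q_cond = 99.3 + 6.8
Q_cond = 106.1 kW

106.1


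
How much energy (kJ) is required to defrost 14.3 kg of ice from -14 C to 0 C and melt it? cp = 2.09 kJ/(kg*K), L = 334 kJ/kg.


Sensible heat = cp * dT = 2.09 * 14 = 29.26 kJ/kg
Total per kg = 29.26 + 334 = 363.26 kJ/kg
Q = m * total = 14.3 * 363.26
Q = 5194.6 kJ

5194.6


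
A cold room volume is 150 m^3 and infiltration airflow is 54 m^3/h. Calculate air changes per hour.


ACH = flow / volume
ACH = 54 / 150
ACH = 0.36

0.36


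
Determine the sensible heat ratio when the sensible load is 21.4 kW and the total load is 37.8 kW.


SHR = Q_sensible / Q_total
SHR = 21.4 / 37.8
SHR = 0.566

0.566


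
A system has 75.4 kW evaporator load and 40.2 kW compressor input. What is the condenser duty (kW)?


Q_cond = Q_evap + W
Q_cond = 75.4 + 40.2
Q_cond = 115.6 kW

115.6


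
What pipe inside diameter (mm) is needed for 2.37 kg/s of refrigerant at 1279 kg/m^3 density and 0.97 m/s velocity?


A = m_dot / (rho * v) = 2.37 / (1279 * 0.97) = 0.001910319757 m^2
d = sqrt(4*A/pi) * 1000
d = 49.3 mm

49.3


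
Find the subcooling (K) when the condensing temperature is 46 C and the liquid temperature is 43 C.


Subcooling = T_cond - T_liquid
Subcooling = 46 - 43
Subcooling = 3 K

3
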